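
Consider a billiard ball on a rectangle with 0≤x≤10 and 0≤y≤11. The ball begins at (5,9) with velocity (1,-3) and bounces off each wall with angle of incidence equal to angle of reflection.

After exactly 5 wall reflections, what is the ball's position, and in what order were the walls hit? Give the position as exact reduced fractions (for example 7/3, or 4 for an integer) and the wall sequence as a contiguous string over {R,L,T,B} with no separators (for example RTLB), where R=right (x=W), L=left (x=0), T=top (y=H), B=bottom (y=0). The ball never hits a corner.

1. t=3 → B at (8,0); v=(1,3)
2. t=2 → R at (10,6); v=(-1,3)
3. t=5/3 → T at (25/3,11); v=(-1,-3)
4. t=11/3 → B at (14/3,0); v=(-1,3)
5. t=11/3 → T at (1,11); v=(-1,-3)

Final position: (1,11)
Wall sequence: BRTBT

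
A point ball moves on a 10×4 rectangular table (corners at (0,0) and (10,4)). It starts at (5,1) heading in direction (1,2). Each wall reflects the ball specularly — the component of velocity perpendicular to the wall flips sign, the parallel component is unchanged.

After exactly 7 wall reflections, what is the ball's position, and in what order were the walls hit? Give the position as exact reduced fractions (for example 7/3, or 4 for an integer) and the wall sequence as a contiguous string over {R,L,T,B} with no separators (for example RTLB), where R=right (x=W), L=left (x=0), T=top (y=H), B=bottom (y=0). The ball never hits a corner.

Final position: (7/2,0)
Wall sequence: TBRTBTB

1. t=3/2 → T at (13/2,4); v=(1,-2)
2. t=2 → B at (17/2,0); v=(1,2)
3. t=3/2 → R at (10,3); v=(-1,2)
4. t=1/2 → T at (19/2,4); v=(-1,-2)
5. t=2 → B at (15/2,0); v=(-1,2)
6. t=2 → T at (11/2,4); v=(-1,-2)
7. t=2 → B at (7/2,0); v=(-1,2)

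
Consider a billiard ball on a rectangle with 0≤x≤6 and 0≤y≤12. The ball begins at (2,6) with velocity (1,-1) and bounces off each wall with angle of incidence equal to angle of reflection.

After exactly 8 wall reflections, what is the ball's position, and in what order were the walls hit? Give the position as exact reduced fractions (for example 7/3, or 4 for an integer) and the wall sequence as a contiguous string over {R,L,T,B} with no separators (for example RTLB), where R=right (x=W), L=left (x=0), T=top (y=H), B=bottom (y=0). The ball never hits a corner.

Final position: (4,0)
Wall sequence: RBLRTLRB

1. t=4 → R at (6,2); v=(-1,-1)
2. t=2 → B at (4,0); v=(-1,1)
3. t=4 → L at (0,4); v=(1,1)
4. t=6 → R at (6,10); v=(-1,1)
5. t=2 → T at (4,12); v=(-1,-1)
6. t=4 → L at (0,8); v=(1,-1)
7. t=6 → R at (6,2); v=(-1,-1)
8. t=2 → B at (4,0); v=(-1,1)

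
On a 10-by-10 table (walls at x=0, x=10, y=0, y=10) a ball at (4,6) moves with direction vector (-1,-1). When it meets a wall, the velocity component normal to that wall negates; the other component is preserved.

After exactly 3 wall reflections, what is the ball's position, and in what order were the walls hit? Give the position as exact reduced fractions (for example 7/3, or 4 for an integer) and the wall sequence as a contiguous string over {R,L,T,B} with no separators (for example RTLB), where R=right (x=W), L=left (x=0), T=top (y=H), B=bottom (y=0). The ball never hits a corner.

1. t=4 → L at (0,2); v=(1,-1)
2. t=2 → B at (2,0); v=(1,1)
3. t=8 → R at (10,8); v=(-1,1)

Final position: (10,8)
Wall sequence: LBR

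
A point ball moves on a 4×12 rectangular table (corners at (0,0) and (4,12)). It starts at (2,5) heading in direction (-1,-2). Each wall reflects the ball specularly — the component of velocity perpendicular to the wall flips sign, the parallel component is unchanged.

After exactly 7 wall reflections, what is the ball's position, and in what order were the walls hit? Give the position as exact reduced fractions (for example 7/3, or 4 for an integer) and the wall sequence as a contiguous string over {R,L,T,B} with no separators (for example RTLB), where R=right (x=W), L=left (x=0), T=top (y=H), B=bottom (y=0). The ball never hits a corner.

Final position: (7/2,0)
Wall sequence: LBRTLRB

1. t=2 → L at (0,1); v=(1,-2)
2. t=1/2 → B at (1/2,0); v=(1,2)
3. t=7/2 → R at (4,7); v=(-1,2)
4. t=5/2 → T at (3/2,12); v=(-1,-2)
5. t=3/2 → L at (0,9); v=(1,-2)
6. t=4 → R at (4,1); v=(-1,-2)
7. t=1/2 → B at (7/2,0); v=(-1,2)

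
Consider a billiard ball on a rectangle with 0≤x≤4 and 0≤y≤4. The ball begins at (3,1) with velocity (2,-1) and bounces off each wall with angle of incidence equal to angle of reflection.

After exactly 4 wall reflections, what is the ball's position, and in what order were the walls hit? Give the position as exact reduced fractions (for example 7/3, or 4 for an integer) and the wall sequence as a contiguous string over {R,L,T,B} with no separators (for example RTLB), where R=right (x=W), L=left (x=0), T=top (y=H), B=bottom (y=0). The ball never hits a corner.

1. t=1/2 → R at (4,1/2); v=(-2,-1)
2. t=1/2 → B at (3,0); v=(-2,1)
3. t=3/2 → L at (0,3/2); v=(2,1)
4. t=2 → R at (4,7/2); v=(-2,1)

Final position: (4,7/2)
Wall sequence: RBLR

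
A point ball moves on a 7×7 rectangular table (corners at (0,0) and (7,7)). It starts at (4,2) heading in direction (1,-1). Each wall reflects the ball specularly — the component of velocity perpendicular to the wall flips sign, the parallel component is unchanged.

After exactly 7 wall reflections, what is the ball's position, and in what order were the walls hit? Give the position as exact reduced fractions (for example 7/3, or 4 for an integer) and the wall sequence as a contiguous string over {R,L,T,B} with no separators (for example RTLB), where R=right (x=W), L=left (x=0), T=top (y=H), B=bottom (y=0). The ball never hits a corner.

1. t=2 → B at (6,0); v=(1,1)
2. t=1 → R at (7,1); v=(-1,1)
3. t=6 → T at (1,7); v=(-1,-1)
4. t=1 → L at (0,6); v=(1,-1)
5. t=6 → B at (6,0); v=(1,1)
6. t=1 → R at (7,1); v=(-1,1)
7. t=6 → T at (1,7); v=(-1,-1)

Final position: (1,7)
Wall sequence: BRTLBRT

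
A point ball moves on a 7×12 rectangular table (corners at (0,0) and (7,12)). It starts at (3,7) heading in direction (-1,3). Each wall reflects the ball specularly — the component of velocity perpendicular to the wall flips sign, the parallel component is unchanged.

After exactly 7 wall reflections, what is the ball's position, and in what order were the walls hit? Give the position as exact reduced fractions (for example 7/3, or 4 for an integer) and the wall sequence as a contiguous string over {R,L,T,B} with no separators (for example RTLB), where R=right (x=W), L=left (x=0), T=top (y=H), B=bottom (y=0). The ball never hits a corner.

Final position: (0,10)
Wall sequence: TLBTRBL

1. t=5/3 → T at (4/3,12); v=(-1,-3)
2. t=4/3 → L at (0,8); v=(1,-3)
3. t=8/3 → B at (8/3,0); v=(1,3)
4. t=4 → T at (20/3,12); v=(1,-3)
5. t=1/3 → R at (7,11); v=(-1,-3)
6. t=11/3 → B at (10/3,0); v=(-1,3)
7. t=10/3 → L at (0,10); v=(1,3)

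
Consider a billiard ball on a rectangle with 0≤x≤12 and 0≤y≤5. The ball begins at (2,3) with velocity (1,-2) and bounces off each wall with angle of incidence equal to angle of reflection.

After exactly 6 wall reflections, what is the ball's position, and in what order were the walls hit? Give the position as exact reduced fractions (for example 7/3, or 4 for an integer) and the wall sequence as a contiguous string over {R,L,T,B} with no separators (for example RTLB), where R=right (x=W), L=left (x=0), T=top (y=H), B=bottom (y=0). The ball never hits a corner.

Final position: (21/2,0)
Wall sequence: BTBTRB

1. t=3/2 → B at (7/2,0); v=(1,2)
2. t=5/2 → T at (6,5); v=(1,-2)
3. t=5/2 → B at (17/2,0); v=(1,2)
4. t=5/2 → T at (11,5); v=(1,-2)
5. t=1 → R at (12,3); v=(-1,-2)
6. t=3/2 → B at (21/2,0); v=(-1,2)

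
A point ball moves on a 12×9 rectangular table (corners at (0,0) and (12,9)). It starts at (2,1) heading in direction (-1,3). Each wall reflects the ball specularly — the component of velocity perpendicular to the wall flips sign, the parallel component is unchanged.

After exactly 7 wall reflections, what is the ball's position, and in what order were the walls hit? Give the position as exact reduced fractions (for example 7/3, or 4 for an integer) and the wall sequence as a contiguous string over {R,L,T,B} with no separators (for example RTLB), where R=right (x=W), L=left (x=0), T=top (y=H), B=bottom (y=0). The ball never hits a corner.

1. t=2 → L at (0,7); v=(1,3)
2. t=2/3 → T at (2/3,9); v=(1,-3)
3. t=3 → B at (11/3,0); v=(1,3)
4. t=3 → T at (20/3,9); v=(1,-3)
5. t=3 → B at (29/3,0); v=(1,3)
6. t=7/3 → R at (12,7); v=(-1,3)
7. t=2/3 → T at (34/3,9); v=(-1,-3)

Final position: (34/3,9)
Wall sequence: LTBTBRT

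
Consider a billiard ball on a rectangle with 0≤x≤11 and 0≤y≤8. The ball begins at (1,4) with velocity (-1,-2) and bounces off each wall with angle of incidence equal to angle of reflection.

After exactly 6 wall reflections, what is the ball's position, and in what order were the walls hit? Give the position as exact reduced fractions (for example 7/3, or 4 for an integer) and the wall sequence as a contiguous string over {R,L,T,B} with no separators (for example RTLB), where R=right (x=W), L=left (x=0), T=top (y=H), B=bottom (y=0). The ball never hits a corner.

1. t=1 → L at (0,2); v=(1,-2)
2. t=1 → B at (1,0); v=(1,2)
3. t=4 → T at (5,8); v=(1,-2)
4. t=4 → B at (9,0); v=(1,2)
5. t=2 → R at (11,4); v=(-1,2)
6. t=2 → T at (9,8); v=(-1,-2)

Final position: (9,8)
Wall sequence: LBTBRT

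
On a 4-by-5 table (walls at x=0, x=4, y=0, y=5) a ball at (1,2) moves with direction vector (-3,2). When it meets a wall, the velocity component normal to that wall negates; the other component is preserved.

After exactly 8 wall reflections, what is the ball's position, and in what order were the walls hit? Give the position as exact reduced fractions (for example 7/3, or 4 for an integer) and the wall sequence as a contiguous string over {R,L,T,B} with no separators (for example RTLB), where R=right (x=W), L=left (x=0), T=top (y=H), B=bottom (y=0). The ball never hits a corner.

1. t=1/3 → L at (0,8/3); v=(3,2)
2. t=7/6 → T at (7/2,5); v=(3,-2)
3. t=1/6 → R at (4,14/3); v=(-3,-2)
4. t=4/3 → L at (0,2); v=(3,-2)
5. t=1 → B at (3,0); v=(3,2)
6. t=1/3 → R at (4,2/3); v=(-3,2)
7. t=4/3 → L at (0,10/3); v=(3,2)
8. t=5/6 → T at (5/2,5); v=(3,-2)

Final position: (5/2,5)
Wall sequence: LTRLBRLT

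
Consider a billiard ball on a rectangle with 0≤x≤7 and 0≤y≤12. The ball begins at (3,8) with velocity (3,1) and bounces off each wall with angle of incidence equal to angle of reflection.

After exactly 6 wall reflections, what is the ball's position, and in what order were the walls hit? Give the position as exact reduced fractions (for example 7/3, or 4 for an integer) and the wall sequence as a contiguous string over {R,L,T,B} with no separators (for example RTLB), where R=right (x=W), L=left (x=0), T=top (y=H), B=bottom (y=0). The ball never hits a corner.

Final position: (7,16/3)
Wall sequence: RLTRLR

1. t=4/3 → R at (7,28/3); v=(-3,1)
2. t=7/3 → L at (0,35/3); v=(3,1)
3. t=1/3 → T at (1,12); v=(3,-1)
4. t=2 → R at (7,10); v=(-3,-1)
5. t=7/3 → L at (0,23/3); v=(3,-1)
6. t=7/3 → R at (7,16/3); v=(-3,-1)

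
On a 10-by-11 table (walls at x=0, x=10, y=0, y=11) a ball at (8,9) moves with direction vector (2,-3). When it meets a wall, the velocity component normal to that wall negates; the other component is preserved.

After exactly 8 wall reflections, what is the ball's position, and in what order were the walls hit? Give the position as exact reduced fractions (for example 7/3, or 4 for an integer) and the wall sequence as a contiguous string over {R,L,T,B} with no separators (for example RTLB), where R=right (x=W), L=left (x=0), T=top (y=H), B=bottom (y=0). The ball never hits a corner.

1. t=1 → R at (10,6); v=(-2,-3)
2. t=2 → B at (6,0); v=(-2,3)
3. t=3 → L at (0,9); v=(2,3)
4. t=2/3 → T at (4/3,11); v=(2,-3)
5. t=11/3 → B at (26/3,0); v=(2,3)
6. t=2/3 → R at (10,2); v=(-2,3)
7. t=3 → T at (4,11); v=(-2,-3)
8. t=2 → L at (0,5); v=(2,-3)

Final position: (0,5)
Wall sequence: RBLTBRTL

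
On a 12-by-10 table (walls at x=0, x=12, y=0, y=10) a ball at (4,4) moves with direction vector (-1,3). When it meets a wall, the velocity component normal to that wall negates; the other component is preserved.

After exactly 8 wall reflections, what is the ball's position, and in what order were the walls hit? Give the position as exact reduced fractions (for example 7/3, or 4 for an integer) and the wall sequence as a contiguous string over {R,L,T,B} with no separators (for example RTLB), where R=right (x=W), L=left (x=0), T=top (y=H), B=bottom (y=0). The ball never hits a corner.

Final position: (28/3,0)
Wall sequence: TLBTBTRB

1. t=2 → T at (2,10); v=(-1,-3)
2. t=2 → L at (0,4); v=(1,-3)
3. t=4/3 → B at (4/3,0); v=(1,3)
4. t=10/3 → T at (14/3,10); v=(1,-3)
5. t=10/3 → B at (8,0); v=(1,3)
6. t=10/3 → T at (34/3,10); v=(1,-3)
7. t=2/3 → R at (12,8); v=(-1,-3)
8. t=8/3 → B at (28/3,0); v=(-1,3)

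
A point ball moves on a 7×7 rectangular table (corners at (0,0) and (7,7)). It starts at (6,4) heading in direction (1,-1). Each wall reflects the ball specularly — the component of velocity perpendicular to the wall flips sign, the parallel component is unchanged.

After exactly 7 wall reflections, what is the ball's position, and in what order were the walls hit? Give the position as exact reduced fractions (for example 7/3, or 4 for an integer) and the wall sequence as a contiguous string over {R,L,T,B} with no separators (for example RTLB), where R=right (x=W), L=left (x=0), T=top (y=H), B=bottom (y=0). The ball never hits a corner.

1. t=1 → R at (7,3); v=(-1,-1)
2. t=3 → B at (4,0); v=(-1,1)
3. t=4 → L at (0,4); v=(1,1)
4. t=3 → T at (3,7); v=(1,-1)
5. t=4 → R at (7,3); v=(-1,-1)
6. t=3 → B at (4,0); v=(-1,1)
7. t=4 → L at (0,4); v=(1,1)

Final position: (0,4)
Wall sequence: RBLTRBL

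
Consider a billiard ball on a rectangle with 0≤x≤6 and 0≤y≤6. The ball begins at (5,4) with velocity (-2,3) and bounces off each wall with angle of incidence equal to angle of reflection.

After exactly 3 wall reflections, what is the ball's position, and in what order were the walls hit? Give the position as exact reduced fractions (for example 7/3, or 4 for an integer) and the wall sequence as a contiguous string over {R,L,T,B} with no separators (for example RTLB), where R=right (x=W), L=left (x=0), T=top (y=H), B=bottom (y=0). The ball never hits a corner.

1. t=2/3 → T at (11/3,6); v=(-2,-3)
2. t=11/6 → L at (0,1/2); v=(2,-3)
3. t=1/6 → B at (1/3,0); v=(2,3)

Final position: (1/3,0)
Wall sequence: TLB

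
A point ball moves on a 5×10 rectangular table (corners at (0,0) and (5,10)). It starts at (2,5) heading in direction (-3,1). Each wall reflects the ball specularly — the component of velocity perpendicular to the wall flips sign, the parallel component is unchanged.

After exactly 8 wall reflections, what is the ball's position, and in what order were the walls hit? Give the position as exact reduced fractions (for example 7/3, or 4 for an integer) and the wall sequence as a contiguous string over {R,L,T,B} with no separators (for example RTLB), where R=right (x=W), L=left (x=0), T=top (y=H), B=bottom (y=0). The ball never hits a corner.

1. t=2/3 → L at (0,17/3); v=(3,1)
2. t=5/3 → R at (5,22/3); v=(-3,1)
3. t=5/3 → L at (0,9); v=(3,1)
4. t=1 → T at (3,10); v=(3,-1)
5. t=2/3 → R at (5,28/3); v=(-3,-1)
6. t=5/3 → L at (0,23/3); v=(3,-1)
7. t=5/3 → R at (5,6); v=(-3,-1)
8. t=5/3 → L at (0,13/3); v=(3,-1)

Final position: (0,13/3)
Wall sequence: LRLTRLRL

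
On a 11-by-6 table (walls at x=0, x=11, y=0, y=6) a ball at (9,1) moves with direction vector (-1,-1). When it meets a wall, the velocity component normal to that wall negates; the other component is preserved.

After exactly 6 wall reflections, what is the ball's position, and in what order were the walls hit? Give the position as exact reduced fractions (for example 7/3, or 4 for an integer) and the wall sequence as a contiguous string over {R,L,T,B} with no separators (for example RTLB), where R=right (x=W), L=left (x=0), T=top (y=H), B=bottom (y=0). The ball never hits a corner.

Final position: (11,5)
Wall sequence: BTLBTR

1. t=1 → B at (8,0); v=(-1,1)
2. t=6 → T at (2,6); v=(-1,-1)
3. t=2 → L at (0,4); v=(1,-1)
4. t=4 → B at (4,0); v=(1,1)
5. t=6 → T at (10,6); v=(1,-1)
6. t=1 → R at (11,5); v=(-1,-1)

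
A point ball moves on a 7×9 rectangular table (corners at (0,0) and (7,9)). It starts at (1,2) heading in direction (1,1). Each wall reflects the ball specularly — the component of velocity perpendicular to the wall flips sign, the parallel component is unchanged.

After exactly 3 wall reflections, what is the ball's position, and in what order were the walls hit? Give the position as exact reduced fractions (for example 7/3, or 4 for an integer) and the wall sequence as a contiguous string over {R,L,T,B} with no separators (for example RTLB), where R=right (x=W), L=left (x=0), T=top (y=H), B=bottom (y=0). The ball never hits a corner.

Final position: (0,3)
Wall sequence: RTL

1. t=6 → R at (7,8); v=(-1,1)
2. t=1 → T at (6,9); v=(-1,-1)
3. t=6 → L at (0,3); v=(1,-1)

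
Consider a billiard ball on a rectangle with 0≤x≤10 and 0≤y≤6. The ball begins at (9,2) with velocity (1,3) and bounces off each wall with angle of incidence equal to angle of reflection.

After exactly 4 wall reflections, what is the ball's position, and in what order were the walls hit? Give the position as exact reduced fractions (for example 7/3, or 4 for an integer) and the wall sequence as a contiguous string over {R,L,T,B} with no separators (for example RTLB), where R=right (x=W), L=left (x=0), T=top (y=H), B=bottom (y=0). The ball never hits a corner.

1. t=1 → R at (10,5); v=(-1,3)
2. t=1/3 → T at (29/3,6); v=(-1,-3)
3. t=2 → B at (23/3,0); v=(-1,3)
4. t=2 → T at (17/3,6); v=(-1,-3)

Final position: (17/3,6)
Wall sequence: RTBT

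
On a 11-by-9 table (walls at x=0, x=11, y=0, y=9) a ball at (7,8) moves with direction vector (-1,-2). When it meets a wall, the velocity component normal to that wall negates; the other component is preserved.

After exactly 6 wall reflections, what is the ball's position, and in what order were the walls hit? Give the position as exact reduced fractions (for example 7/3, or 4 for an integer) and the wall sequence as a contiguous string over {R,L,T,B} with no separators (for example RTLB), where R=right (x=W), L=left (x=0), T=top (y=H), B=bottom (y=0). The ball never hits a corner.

Final position: (11,8)
Wall sequence: BLTBTR

1. t=4 → B at (3,0); v=(-1,2)
2. t=3 → L at (0,6); v=(1,2)
3. t=3/2 → T at (3/2,9); v=(1,-2)
4. t=9/2 → B at (6,0); v=(1,2)
5. t=9/2 → T at (21/2,9); v=(1,-2)
6. t=1/2 → R at (11,8); v=(-1,-2)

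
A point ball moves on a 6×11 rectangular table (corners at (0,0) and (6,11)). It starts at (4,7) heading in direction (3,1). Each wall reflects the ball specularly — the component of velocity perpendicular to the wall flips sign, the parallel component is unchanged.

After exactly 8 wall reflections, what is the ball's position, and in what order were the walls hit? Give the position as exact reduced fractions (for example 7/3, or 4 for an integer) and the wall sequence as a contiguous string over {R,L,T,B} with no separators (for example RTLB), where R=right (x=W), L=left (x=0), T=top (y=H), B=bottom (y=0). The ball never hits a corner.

1. t=2/3 → R at (6,23/3); v=(-3,1)
2. t=2 → L at (0,29/3); v=(3,1)
3. t=4/3 → T at (4,11); v=(3,-1)
4. t=2/3 → R at (6,31/3); v=(-3,-1)
5. t=2 → L at (0,25/3); v=(3,-1)
6. t=2 → R at (6,19/3); v=(-3,-1)
7. t=2 → L at (0,13/3); v=(3,-1)
8. t=2 → R at (6,7/3); v=(-3,-1)

Final position: (6,7/3)
Wall sequence: RLTRLRLR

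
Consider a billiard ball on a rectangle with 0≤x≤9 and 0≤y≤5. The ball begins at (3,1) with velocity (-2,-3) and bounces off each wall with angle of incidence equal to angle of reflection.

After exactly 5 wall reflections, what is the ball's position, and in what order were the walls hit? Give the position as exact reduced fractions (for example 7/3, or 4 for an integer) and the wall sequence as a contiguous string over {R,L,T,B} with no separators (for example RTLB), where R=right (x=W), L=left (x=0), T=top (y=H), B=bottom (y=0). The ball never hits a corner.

1. t=1/3 → B at (7/3,0); v=(-2,3)
2. t=7/6 → L at (0,7/2); v=(2,3)
3. t=1/2 → T at (1,5); v=(2,-3)
4. t=5/3 → B at (13/3,0); v=(2,3)
5. t=5/3 → T at (23/3,5); v=(2,-3)

Final position: (23/3,5)
Wall sequence: BLTBT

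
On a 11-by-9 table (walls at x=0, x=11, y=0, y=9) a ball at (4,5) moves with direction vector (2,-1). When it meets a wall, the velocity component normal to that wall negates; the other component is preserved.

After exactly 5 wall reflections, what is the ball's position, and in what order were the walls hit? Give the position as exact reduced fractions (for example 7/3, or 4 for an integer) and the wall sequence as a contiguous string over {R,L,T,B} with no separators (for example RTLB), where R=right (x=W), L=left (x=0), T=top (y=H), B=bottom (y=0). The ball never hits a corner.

Final position: (11,17/2)
Wall sequence: RBLTR

1. t=7/2 → R at (11,3/2); v=(-2,-1)
2. t=3/2 → B at (8,0); v=(-2,1)
3. t=4 → L at (0,4); v=(2,1)
4. t=5 → T at (10,9); v=(2,-1)
5. t=1/2 → R at (11,17/2); v=(-2,-1)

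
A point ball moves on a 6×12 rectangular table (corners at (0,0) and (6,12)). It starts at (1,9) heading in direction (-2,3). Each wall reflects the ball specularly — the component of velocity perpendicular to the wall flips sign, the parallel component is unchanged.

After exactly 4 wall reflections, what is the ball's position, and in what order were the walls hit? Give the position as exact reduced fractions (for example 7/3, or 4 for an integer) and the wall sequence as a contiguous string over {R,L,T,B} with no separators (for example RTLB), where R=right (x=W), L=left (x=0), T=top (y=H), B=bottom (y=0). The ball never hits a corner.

Final position: (3,0)
Wall sequence: LTRB

1. t=1/2 → L at (0,21/2); v=(2,3)
2. t=1/2 → T at (1,12); v=(2,-3)
3. t=5/2 → R at (6,9/2); v=(-2,-3)
4. t=3/2 → B at (3,0); v=(-2,3)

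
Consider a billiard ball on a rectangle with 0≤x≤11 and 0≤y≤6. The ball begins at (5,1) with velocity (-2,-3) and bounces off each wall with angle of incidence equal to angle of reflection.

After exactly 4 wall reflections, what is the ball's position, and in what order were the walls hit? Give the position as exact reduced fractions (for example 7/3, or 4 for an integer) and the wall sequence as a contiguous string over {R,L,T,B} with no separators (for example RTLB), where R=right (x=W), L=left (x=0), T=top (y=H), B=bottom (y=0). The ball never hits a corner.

Final position: (11/3,0)
Wall sequence: BTLB

1. t=1/3 → B at (13/3,0); v=(-2,3)
2. t=2 → T at (1/3,6); v=(-2,-3)
3. t=1/6 → L at (0,11/2); v=(2,-3)
4. t=11/6 → B at (11/3,0); v=(2,3)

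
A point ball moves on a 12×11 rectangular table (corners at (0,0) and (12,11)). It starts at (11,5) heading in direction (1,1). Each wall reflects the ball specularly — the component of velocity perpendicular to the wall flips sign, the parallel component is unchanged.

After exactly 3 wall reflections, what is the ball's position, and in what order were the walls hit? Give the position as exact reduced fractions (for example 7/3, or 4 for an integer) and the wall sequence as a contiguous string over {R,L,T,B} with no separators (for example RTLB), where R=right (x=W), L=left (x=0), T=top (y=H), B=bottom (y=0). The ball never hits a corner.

Final position: (0,4)
Wall sequence: RTL

1. t=1 → R at (12,6); v=(-1,1)
2. t=5 → T at (7,11); v=(-1,-1)
3. t=7 → L at (0,4); v=(1,-1)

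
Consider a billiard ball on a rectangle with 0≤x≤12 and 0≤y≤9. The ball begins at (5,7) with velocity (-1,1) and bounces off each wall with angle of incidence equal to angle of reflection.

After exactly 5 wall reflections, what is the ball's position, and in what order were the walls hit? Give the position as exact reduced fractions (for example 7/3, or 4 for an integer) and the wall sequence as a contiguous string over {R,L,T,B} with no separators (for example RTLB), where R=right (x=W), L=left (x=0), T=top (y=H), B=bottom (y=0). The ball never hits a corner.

1. t=2 → T at (3,9); v=(-1,-1)
2. t=3 → L at (0,6); v=(1,-1)
3. t=6 → B at (6,0); v=(1,1)
4. t=6 → R at (12,6); v=(-1,1)
5. t=3 → T at (9,9); v=(-1,-1)

Final position: (9,9)
Wall sequence: TLBRT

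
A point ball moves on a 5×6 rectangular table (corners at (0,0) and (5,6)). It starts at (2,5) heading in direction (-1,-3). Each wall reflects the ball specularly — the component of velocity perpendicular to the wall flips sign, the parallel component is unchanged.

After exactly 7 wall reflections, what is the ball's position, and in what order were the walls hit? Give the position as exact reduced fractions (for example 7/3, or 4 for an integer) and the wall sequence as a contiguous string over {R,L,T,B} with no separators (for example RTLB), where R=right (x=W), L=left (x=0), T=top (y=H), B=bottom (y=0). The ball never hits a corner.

1. t=5/3 → B at (1/3,0); v=(-1,3)
2. t=1/3 → L at (0,1); v=(1,3)
3. t=5/3 → T at (5/3,6); v=(1,-3)
4. t=2 → B at (11/3,0); v=(1,3)
5. t=4/3 → R at (5,4); v=(-1,3)
6. t=2/3 → T at (13/3,6); v=(-1,-3)
7. t=2 → B at (7/3,0); v=(-1,3)

Final position: (7/3,0)
Wall sequence: BLTBRTB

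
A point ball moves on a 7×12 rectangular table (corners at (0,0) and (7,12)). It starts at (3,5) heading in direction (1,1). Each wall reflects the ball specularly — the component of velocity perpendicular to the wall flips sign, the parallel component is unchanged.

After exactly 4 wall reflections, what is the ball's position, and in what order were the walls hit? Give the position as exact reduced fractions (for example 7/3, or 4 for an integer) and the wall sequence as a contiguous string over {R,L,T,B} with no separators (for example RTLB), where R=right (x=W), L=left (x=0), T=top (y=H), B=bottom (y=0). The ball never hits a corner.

Final position: (7,1)
Wall sequence: RTLR

1. t=4 → R at (7,9); v=(-1,1)
2. t=3 → T at (4,12); v=(-1,-1)
3. t=4 → L at (0,8); v=(1,-1)
4. t=7 → R at (7,1); v=(-1,-1)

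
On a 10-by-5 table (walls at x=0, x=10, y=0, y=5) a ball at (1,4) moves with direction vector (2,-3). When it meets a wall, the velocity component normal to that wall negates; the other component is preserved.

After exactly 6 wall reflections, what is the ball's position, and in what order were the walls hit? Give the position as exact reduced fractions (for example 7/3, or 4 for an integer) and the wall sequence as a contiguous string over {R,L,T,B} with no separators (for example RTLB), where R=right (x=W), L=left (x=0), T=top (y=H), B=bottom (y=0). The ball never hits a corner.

Final position: (3,0)
Wall sequence: BTRBTB

1. t=4/3 → B at (11/3,0); v=(2,3)
2. t=5/3 → T at (7,5); v=(2,-3)
3. t=3/2 → R at (10,1/2); v=(-2,-3)
4. t=1/6 → B at (29/3,0); v=(-2,3)
5. t=5/3 → T at (19/3,5); v=(-2,-3)
6. t=5/3 → B at (3,0); v=(-2,3)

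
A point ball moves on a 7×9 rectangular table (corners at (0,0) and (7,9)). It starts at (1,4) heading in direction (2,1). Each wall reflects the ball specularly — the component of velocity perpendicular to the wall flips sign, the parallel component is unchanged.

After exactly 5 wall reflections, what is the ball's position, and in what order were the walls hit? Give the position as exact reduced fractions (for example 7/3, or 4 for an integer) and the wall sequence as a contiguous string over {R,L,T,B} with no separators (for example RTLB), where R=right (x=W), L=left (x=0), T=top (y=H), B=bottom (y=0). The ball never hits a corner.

1. t=3 → R at (7,7); v=(-2,1)
2. t=2 → T at (3,9); v=(-2,-1)
3. t=3/2 → L at (0,15/2); v=(2,-1)
4. t=7/2 → R at (7,4); v=(-2,-1)
5. t=7/2 → L at (0,1/2); v=(2,-1)

Final position: (0,1/2)
Wall sequence: RTLRL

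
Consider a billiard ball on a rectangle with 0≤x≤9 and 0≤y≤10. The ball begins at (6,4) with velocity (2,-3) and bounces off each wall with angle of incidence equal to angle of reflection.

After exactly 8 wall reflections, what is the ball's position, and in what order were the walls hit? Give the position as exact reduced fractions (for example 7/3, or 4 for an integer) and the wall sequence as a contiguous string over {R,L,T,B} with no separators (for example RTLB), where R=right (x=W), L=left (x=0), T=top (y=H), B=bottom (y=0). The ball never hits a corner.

1. t=4/3 → B at (26/3,0); v=(2,3)
2. t=1/6 → R at (9,1/2); v=(-2,3)
3. t=19/6 → T at (8/3,10); v=(-2,-3)
4. t=4/3 → L at (0,6); v=(2,-3)
5. t=2 → B at (4,0); v=(2,3)
6. t=5/2 → R at (9,15/2); v=(-2,3)
7. t=5/6 → T at (22/3,10); v=(-2,-3)
8. t=10/3 → B at (2/3,0); v=(-2,3)

Final position: (2/3,0)
Wall sequence: BRTLBRTB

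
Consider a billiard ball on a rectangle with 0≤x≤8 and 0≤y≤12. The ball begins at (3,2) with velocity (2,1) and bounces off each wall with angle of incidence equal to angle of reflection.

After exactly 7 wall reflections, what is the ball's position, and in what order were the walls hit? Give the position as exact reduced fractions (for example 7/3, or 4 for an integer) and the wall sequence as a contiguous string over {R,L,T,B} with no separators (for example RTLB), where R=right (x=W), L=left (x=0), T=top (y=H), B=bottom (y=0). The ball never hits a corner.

1. t=5/2 → R at (8,9/2); v=(-2,1)
2. t=4 → L at (0,17/2); v=(2,1)
3. t=7/2 → T at (7,12); v=(2,-1)
4. t=1/2 → R at (8,23/2); v=(-2,-1)
5. t=4 → L at (0,15/2); v=(2,-1)
6. t=4 → R at (8,7/2); v=(-2,-1)
7. t=7/2 → B at (1,0); v=(-2,1)

Final position: (1,0)
Wall sequence: RLTRLRB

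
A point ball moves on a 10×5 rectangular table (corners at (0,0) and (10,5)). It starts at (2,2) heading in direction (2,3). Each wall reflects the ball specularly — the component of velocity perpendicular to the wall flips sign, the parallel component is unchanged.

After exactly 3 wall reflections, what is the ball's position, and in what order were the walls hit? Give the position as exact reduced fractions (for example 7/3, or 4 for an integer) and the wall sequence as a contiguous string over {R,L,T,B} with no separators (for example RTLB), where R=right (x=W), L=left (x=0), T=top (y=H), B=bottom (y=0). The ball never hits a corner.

Final position: (10,4)
Wall sequence: TBR

1. t=1 → T at (4,5); v=(2,-3)
2. t=5/3 → B at (22/3,0); v=(2,3)
3. t=4/3 → R at (10,4); v=(-2,3)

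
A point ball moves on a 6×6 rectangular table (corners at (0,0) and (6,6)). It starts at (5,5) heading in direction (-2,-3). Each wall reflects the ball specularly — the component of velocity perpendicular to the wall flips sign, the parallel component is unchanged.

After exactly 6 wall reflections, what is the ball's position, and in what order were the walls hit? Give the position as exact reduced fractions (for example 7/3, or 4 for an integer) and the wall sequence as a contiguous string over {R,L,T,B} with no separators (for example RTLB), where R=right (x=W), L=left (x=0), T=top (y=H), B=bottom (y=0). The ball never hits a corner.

1. t=5/3 → B at (5/3,0); v=(-2,3)
2. t=5/6 → L at (0,5/2); v=(2,3)
3. t=7/6 → T at (7/3,6); v=(2,-3)
4. t=11/6 → R at (6,1/2); v=(-2,-3)
5. t=1/6 → B at (17/3,0); v=(-2,3)
6. t=2 → T at (5/3,6); v=(-2,-3)

Final position: (5/3,6)
Wall sequence: BLTRBT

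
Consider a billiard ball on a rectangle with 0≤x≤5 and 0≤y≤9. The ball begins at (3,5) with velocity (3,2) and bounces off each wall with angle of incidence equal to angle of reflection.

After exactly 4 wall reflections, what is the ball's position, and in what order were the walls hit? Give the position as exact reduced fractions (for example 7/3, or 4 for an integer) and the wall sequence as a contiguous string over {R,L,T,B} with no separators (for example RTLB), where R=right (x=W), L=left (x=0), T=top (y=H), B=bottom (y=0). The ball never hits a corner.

1. t=2/3 → R at (5,19/3); v=(-3,2)
2. t=4/3 → T at (1,9); v=(-3,-2)
3. t=1/3 → L at (0,25/3); v=(3,-2)
4. t=5/3 → R at (5,5); v=(-3,-2)

Final position: (5,5)
Wall sequence: RTLR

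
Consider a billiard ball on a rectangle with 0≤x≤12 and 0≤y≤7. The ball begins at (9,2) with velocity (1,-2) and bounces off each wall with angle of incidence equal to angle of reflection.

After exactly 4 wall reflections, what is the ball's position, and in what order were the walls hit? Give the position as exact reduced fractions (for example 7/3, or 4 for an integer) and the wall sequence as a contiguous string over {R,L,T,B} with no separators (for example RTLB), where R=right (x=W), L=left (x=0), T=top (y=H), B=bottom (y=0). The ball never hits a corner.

1. t=1 → B at (10,0); v=(1,2)
2. t=2 → R at (12,4); v=(-1,2)
3. t=3/2 → T at (21/2,7); v=(-1,-2)
4. t=7/2 → B at (7,0); v=(-1,2)

Final position: (7,0)
Wall sequence: BRTB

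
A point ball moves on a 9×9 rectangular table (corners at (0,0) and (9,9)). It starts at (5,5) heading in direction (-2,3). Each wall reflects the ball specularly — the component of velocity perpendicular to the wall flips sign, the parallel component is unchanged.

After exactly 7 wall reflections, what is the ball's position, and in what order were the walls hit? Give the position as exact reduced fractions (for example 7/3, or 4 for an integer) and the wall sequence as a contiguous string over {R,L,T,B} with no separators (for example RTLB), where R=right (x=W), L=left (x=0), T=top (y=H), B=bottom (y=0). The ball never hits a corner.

Final position: (0,7/2)
Wall sequence: TLBRTBL

1. t=4/3 → T at (7/3,9); v=(-2,-3)
2. t=7/6 → L at (0,11/2); v=(2,-3)
3. t=11/6 → B at (11/3,0); v=(2,3)
4. t=8/3 → R at (9,8); v=(-2,3)
5. t=1/3 → T at (25/3,9); v=(-2,-3)
6. t=3 → B at (7/3,0); v=(-2,3)
7. t=7/6 → L at (0,7/2); v=(2,3)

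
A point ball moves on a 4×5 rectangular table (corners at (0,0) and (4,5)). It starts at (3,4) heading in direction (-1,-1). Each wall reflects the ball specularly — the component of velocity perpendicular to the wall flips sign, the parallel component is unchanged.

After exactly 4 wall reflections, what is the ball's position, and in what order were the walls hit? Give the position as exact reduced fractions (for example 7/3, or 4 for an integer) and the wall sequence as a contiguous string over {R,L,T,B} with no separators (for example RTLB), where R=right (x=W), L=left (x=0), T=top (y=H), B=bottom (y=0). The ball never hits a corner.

1. t=3 → L at (0,1); v=(1,-1)
2. t=1 → B at (1,0); v=(1,1)
3. t=3 → R at (4,3); v=(-1,1)
4. t=2 → T at (2,5); v=(-1,-1)

Final position: (2,5)
Wall sequence: LBRT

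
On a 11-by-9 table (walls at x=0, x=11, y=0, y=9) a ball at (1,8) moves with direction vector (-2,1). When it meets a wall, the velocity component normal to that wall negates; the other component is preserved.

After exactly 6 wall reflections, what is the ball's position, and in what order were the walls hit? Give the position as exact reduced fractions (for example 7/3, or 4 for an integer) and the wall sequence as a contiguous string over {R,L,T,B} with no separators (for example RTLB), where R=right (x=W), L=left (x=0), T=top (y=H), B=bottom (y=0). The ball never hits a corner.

Final position: (11,7)
Wall sequence: LTRBLR

1. t=1/2 → L at (0,17/2); v=(2,1)
2. t=1/2 → T at (1,9); v=(2,-1)
3. t=5 → R at (11,4); v=(-2,-1)
4. t=4 → B at (3,0); v=(-2,1)
5. t=3/2 → L at (0,3/2); v=(2,1)
6. t=11/2 → R at (11,7); v=(-2,1)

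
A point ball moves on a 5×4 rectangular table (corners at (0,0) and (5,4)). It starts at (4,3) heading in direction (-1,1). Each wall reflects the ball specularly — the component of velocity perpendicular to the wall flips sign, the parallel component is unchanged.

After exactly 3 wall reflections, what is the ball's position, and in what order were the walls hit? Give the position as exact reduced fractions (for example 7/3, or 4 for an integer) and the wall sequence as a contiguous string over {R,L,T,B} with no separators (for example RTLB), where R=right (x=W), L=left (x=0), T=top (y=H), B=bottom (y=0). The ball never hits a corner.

Final position: (1,0)
Wall sequence: TLB

1. t=1 → T at (3,4); v=(-1,-1)
2. t=3 → L at (0,1); v=(1,-1)
3. t=1 → B at (1,0); v=(1,1)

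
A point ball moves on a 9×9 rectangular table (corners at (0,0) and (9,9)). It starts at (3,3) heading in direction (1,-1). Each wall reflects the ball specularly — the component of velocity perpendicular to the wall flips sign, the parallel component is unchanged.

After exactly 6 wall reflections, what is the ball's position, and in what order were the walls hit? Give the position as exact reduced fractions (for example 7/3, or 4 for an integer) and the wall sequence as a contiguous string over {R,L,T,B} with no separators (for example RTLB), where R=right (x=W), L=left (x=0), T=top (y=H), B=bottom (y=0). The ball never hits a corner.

1. t=3 → B at (6,0); v=(1,1)
2. t=3 → R at (9,3); v=(-1,1)
3. t=6 → T at (3,9); v=(-1,-1)
4. t=3 → L at (0,6); v=(1,-1)
5. t=6 → B at (6,0); v=(1,1)
6. t=3 → R at (9,3); v=(-1,1)

Final position: (9,3)
Wall sequence: BRTLBR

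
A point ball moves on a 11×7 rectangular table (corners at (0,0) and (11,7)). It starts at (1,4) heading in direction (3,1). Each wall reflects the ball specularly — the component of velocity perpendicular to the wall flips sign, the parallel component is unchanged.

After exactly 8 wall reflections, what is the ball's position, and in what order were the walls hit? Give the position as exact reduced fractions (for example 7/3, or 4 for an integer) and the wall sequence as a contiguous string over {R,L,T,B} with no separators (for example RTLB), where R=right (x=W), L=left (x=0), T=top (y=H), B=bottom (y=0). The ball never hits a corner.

1. t=3 → T at (10,7); v=(3,-1)
2. t=1/3 → R at (11,20/3); v=(-3,-1)
3. t=11/3 → L at (0,3); v=(3,-1)
4. t=3 → B at (9,0); v=(3,1)
5. t=2/3 → R at (11,2/3); v=(-3,1)
6. t=11/3 → L at (0,13/3); v=(3,1)
7. t=8/3 → T at (8,7); v=(3,-1)
8. t=1 → R at (11,6); v=(-3,-1)

Final position: (11,6)
Wall sequence: TRLBRLTR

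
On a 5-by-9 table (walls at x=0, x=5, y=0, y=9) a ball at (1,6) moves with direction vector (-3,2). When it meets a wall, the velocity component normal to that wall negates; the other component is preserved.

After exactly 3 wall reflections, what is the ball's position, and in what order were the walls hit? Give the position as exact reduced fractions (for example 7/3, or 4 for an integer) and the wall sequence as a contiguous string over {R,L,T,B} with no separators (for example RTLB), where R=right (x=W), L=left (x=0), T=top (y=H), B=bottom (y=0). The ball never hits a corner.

Final position: (5,8)
Wall sequence: LTR

1. t=1/3 → L at (0,20/3); v=(3,2)
2. t=7/6 → T at (7/2,9); v=(3,-2)
3. t=1/2 → R at (5,8); v=(-3,-2)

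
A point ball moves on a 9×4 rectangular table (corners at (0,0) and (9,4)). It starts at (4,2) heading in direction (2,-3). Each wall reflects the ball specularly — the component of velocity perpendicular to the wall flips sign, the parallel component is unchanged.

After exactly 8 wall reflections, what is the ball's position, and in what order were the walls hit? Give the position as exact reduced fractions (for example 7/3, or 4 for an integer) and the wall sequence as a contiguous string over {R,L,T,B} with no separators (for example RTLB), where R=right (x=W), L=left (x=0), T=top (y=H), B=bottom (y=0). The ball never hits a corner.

1. t=2/3 → B at (16/3,0); v=(2,3)
2. t=4/3 → T at (8,4); v=(2,-3)
3. t=1/2 → R at (9,5/2); v=(-2,-3)
4. t=5/6 → B at (22/3,0); v=(-2,3)
5. t=4/3 → T at (14/3,4); v=(-2,-3)
6. t=4/3 → B at (2,0); v=(-2,3)
7. t=1 → L at (0,3); v=(2,3)
8. t=1/3 → T at (2/3,4); v=(2,-3)

Final position: (2/3,4)
Wall sequence: BTRBTBLT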